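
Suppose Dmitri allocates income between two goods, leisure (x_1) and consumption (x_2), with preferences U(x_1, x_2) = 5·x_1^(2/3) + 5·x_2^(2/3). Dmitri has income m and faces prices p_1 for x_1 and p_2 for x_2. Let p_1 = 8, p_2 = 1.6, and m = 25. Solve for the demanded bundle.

x_1* = 0.1202, x_2* = 15.024

From the CES first-order condition, (x_2/x_1)^(1/3) = p_1/p_2.
Hence x_2/x_1 = (p_1/p_2)^(1/(1/3)), i.e. raised to the 3 power.
Substitute x_2 = (x_2/x_1)·x_1 into the budget: x_1* = m/(p_1 + p_2·(x_2/x_1)).
Numerically x_2/x_1 = 125, so x_1* = 25/(8 + 1.6·125) = 0.1202 and x_2* = 125·0.1202 = 15.024.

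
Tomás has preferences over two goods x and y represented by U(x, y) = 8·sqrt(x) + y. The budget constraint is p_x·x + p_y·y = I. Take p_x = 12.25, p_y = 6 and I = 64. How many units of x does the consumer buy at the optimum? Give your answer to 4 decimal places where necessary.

Plugging in: x* = (4·6/12.25)² = 3.8384.

x* = 3.8384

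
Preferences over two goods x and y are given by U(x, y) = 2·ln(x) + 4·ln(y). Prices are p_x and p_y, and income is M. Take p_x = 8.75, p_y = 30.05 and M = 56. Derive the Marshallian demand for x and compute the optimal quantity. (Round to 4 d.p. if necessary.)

x* = 2.1333

The MRS is (1/2)·y/x. Set MRS = p_x/p_y.
Rearranging, p_y·y = 2·p_x·x. Substituting into the budget gives p_x·x·(1 + 2) = M.
Demand: x*(p_x,p_y,M) = 1/3·M/p_x and y* = 2/3·M/p_y.
At p_x=8.75, p_y=30.05, M=56: x* = 1/3·56/8.75 = 2.1333.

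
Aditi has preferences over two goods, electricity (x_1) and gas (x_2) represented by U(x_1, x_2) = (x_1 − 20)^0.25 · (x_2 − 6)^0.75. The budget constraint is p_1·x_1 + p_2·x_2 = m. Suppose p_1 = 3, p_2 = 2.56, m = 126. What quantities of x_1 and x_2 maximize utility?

MRS = (1/3)·(x_2−6)/(x_1−20). Tangency with p_1/p_2 gives x_2−6 = 3·(p_1/p_2)·(x_1−20).
After buying the subsistence bundle (20, 6), a share 0.25 of the remaining income goes to x_1: x_1* = 20 + 0.25·(m − 20p_1 − 6p_2)/p_1.
Discretionary income = 126 − 20·3 − 6·2.56 = 50.64; x_1* = 20 + 0.25·50.64/3 = 24.22; x_2* = 6 + 0.75·50.64/2.56 = 20.8359.

x_1* = 24.22, x_2* = 20.8359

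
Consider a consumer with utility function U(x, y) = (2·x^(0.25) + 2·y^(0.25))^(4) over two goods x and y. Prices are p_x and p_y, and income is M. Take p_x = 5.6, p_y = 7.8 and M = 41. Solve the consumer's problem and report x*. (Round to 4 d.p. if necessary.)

MU_x ∝ 2·x^(-0.75), MU_y ∝ 2·y^(-0.75), so MRS = (y/x)^(0.75) = p_x/p_y.
Hence y/x = (p_x/p_y)^(1/(0.75)), i.e. raised to the 4/3 power.
Substitute y = (y/x)·x into the budget: x* = M/(p_x + p_y·(y/x)).
Numerically y/x = 0.642872, so x* = 41/(5.6 + 7.8·0.642872) = 3.8627.

x* = 3.8627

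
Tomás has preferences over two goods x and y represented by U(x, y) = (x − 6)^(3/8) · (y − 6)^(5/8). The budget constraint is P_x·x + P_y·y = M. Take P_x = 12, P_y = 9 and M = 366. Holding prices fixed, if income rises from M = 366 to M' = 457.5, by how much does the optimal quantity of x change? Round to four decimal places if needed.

This is Cobb-Douglas in (x−6, y−6): tangency gives 0.375·P_y·(y−6) = 0.625·P_x·(x−6).
Substituting into the budget: x* = 6 + 0.375·(M − 6·P_x − 6·P_y)/P_x, and y* = 6 + 0.625·(…)/P_y.
Discretionary income = 366 − 6·12 − 6·9 = 240; x* = 6 + 0.375·240/12 = 13.5.
At M' = 457.5: x* = 16.3594. Change: 16.3594 − 13.5 = 2.8594.

Δx* = 2.8594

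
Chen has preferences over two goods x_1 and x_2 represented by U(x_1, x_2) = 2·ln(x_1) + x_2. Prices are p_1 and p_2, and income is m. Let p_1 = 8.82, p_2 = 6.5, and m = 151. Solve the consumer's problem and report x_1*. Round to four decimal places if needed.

x_1* = 1.4739

Set MRS = p_1/p_2: (2/x_1)/1 = p_1/p_2.
So x_1*(p_1,p_2) = 2·p_2/p_1, independent of income; and x_2* = (m − 2·p_2)/p_2.
At the given prices: x_1* = 2·6.5/8.82 = 1.4739.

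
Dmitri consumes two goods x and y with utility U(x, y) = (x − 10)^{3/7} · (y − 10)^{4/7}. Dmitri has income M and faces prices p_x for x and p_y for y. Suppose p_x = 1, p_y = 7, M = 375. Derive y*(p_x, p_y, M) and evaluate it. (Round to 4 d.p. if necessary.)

y* = 34.0816

This is Cobb-Douglas in (x−10, y−10): tangency gives 3/7·p_y·(y−10) = 4/7·p_x·(x−10).
Substituting into the budget: x* = 10 + 3/7·(M − 10·p_x − 10·p_y)/p_x, and y* = 10 + 4/7·(…)/p_y.
Discretionary income = 375 − 10·1 − 10·7 = 295; y* = 10 + 4/7·295/7 = 34.0816.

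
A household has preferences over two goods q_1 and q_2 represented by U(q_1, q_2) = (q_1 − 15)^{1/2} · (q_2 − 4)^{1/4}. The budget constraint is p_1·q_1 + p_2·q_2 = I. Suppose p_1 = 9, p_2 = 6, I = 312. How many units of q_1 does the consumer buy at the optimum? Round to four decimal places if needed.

q_1* = 26.3333

This is Cobb-Douglas in (q_1−15, q_2−4): tangency gives 0.5·p_2·(q_2−4) = 0.25·p_1·(q_1−15).
Substituting into the budget: q_1* = 15 + 2/3·(I − 15·p_1 − 4·p_2)/p_1, and q_2* = 4 + 1/3·(…)/p_2.
Discretionary income = 312 − 15·9 − 4·6 = 153; q_1* = 15 + 2/3·153/9 = 26.3333.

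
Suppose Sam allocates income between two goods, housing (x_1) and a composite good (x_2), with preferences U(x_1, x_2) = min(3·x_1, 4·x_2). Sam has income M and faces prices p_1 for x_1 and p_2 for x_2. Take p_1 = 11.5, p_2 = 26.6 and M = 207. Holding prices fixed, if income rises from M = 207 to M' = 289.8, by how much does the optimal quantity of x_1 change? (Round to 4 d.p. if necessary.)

Δx_1* = 2.6328

Leontief preferences: the optimum is at the kink where x_1/4 = x_2/3, i.e. x_2 = (3/4)·x_1.
Budget: p_1·x_1 + p_2·(3/4)·x_1 = M, so (4·p_1 + 3·p_2)·x_1 = 4·M.
Demand: x_1*(p_1,p_2,M) = 4·M/(4·p_1 + 3·p_2), x_2* = 3·M/(4·p_1 + 3·p_2).
Here 4·11.5 + 3·26.6 = 125.8, giving x_1* = 6.5819.
At M' = 289.8: x_1* = 9.2146. Change: 9.2146 − 6.5819 = 2.6328.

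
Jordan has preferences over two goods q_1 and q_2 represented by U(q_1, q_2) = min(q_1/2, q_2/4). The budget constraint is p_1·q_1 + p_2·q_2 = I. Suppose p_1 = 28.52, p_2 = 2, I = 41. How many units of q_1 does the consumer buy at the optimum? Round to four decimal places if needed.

q_1* = 1.2608

Leontief preferences: the optimum is at the kink where q_1/2 = q_2/4, i.e. q_2 = 2·q_1.
Budget: p_1·q_1 + p_2·2·q_1 = I, so (2·p_1 + 4·p_2)·q_1 = 2·I.
Demand: q_1*(p_1,p_2,I) = 2·I/(2·p_1 + 4·p_2), q_2* = 4·I/(2·p_1 + 4·p_2).
Here 2·28.52 + 4·2 = 65.04, giving q_1* = 1.2608.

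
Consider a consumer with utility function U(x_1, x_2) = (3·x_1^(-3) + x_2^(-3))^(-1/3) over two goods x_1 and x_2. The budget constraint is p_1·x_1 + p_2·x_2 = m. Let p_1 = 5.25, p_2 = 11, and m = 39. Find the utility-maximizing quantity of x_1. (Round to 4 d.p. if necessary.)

From the CES first-order condition, 3·(x_2/x_1)^(4) = p_1/p_2.
Hence x_2/x_1 = ((1/3)·p_1/p_2)^(1/(4)), i.e. raised to the 0.25 power.
Substitute x_2 = (x_2/x_1)·x_1 into the budget: x_1* = m/(p_1 + p_2·(x_2/x_1)).
Numerically x_2/x_1 = 0.631555, so x_1* = 39/(5.25 + 11·0.631555) = 3.1975.

x_1* = 3.1975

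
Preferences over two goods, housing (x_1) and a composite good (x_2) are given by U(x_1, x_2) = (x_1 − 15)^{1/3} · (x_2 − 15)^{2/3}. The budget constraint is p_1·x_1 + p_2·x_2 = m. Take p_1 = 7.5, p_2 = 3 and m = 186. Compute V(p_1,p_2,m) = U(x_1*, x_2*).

V = 3.7038

Let x_1' = x_1−15, x_2' = x_2−15. MRS = (1/2)·x_2'/x_1' = p_1/p_2.
After buying the subsistence bundle (15, 15), a share 1/3 of the remaining income goes to x_1: x_1* = 15 + 1/3·(m − 15p_1 − 15p_2)/p_1.
Discretionary income = 186 − 15·7.5 − 15·3 = 28.5; x_1* = 15 + 1/3·28.5/7.5 = 16.2667; x_2* = 15 + 2/3·28.5/3 = 21.3333.
Utility at the optimum: U(16.2667, 21.3333) = 3.7038.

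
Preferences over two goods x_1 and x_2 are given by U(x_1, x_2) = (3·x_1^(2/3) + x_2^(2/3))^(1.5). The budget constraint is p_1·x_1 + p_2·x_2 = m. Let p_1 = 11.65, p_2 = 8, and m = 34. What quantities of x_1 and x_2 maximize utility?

x_1* = 2.7059, x_2* = 0.3095

From the CES first-order condition, 3·(x_2/x_1)^(1/3) = p_1/p_2.
Hence x_2/x_1 = ((1/3)·p_1/p_2)^(1/(1/3)), i.e. raised to the 3 power.
Substitute x_2 = (x_2/x_1)·x_1 into the budget: x_1* = m/(p_1 + p_2·(x_2/x_1)).
Numerically x_2/x_1 = 0.114378, so x_1* = 34/(11.65 + 8·0.114378) = 2.7059 and x_2* = 0.114378·2.7059 = 0.3095.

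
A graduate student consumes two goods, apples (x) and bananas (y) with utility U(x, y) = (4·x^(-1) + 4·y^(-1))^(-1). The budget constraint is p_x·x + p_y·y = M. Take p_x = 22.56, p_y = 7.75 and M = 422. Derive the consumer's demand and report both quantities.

x* = 11.7934, y* = 20.1214

MRS = MU_x/MU_y = (y/x)^(2). Set equal to p_x/p_y.
Solve for the ratio: y/x = [p_x/p_y]^(0.5).
Substitute y = (y/x)·x into the budget: x* = M/(p_x + p_y·(y/x)).
Numerically y/x = 1.706156, so x* = 422/(22.56 + 7.75·1.706156) = 11.7934 and y* = 1.706156·11.7934 = 20.1214.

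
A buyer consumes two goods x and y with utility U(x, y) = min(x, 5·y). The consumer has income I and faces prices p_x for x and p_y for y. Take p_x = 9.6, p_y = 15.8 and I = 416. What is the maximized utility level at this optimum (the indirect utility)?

Leontief preferences: the optimum is at the kink where x/5 = y/1, i.e. y = (1/5)·x.
Budget: p_x·x + p_y·(1/5)·x = I, so (5·p_x + p_y)·x = 5·I.
Demand: x*(p_x,p_y,I) = 5·I/(5·p_x + p_y), y* = I/(5·p_x + p_y).
Here 5·9.6 + 15.8 = 63.8, giving x* = 32.6019 and y* = 6.5204.
Utility at the optimum: U(32.6019, 6.5204) = 32.6019.

V = 32.6019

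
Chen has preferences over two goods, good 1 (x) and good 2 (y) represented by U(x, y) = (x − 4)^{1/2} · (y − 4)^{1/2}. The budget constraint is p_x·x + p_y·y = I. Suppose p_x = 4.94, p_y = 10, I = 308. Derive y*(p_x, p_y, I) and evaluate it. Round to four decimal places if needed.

This is Cobb-Douglas in (x−4, y−4): tangency gives 0.5·p_y·(y−4) = 0.5·p_x·(x−4).
After buying the subsistence bundle (4, 4), a share 0.5 of the remaining income goes to x: x* = 4 + 0.5·(I − 4p_x − 4p_y)/p_x.
Discretionary income = 308 − 4·4.94 − 4·10 = 248.24; y* = 4 + 0.5·248.24/10 = 16.412.

y* = 16.412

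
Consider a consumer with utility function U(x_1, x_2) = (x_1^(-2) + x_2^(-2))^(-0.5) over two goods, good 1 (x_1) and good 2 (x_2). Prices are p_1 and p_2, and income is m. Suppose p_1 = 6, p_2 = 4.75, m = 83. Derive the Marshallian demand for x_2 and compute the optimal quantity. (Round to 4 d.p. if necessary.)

MRS = MU_x_1/MU_x_2 = (x_2/x_1)^(3). Set equal to p_1/p_2.
Solve for the ratio: x_2/x_1 = [p_1/p_2]^(1/3).
With the ratio pinned down, the budget gives x_1* = m/(p_1 + p_2·(x_2/x_1)) and x_2* = (x_2/x_1)·x_1*.
Numerically x_2/x_1 = 1.080984, so x_1* = 83/(6 + 4.75·1.080984) = 7.4542 and x_2* = 1.080984·7.4542 = 8.0579.

x_2* = 8.0579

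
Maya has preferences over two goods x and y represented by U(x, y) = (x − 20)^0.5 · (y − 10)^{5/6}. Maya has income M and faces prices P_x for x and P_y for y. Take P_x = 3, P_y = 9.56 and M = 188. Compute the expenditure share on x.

MRS = (3/5)·(y−10)/(x−20). Tangency with P_x/P_y gives y−10 = (5/3)·(P_x/P_y)·(x−20).
After buying the subsistence bundle (20, 10), a share 0.375 of the remaining income goes to x: x* = 20 + 0.375·(M − 20P_x − 10P_y)/P_x.
Discretionary income = 188 − 20·3 − 10·9.56 = 32.4; x* = 20 + 0.375·32.4/3 = 24.05; y* = 10 + 0.625·32.4/9.56 = 12.1182.
Expenditure on x: 3·24.05 = 72.15; share = 0.3838.

share on x = 0.3838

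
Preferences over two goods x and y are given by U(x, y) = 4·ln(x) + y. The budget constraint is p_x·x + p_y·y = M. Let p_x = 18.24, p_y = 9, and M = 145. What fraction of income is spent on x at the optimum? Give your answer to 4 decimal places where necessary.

MU_x = 4/x, MU_y = 1. Tangency: 4/x = p_x/p_y.
So x*(p_x,p_y) = 4·p_y/p_x, independent of income; and y* = (M − 4·p_y)/p_y.
At the given prices: x* = 4·9/18.24 = 1.9737, and y* = 12.1111.
Expenditure on x: 18.24·1.9737 = 36; share = 0.2483.

share on x = 0.2483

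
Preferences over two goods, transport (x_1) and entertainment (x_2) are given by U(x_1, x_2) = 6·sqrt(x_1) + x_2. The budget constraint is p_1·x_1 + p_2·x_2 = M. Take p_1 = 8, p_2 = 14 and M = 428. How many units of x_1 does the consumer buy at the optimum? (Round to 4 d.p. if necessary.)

MU_x_1 = 3/√x_1, MU_x_2 = 1. Tangency: 3/√x_1 = p_1/p_2.
Solve: √x_1 = 3·p_2/p_1, so x_1*(p_1,p_2) = (3·p_2/p_1)², and x_2* = (M − p_1·x_1*)/p_2.
Plugging in: x_1* = (3·14/8)² = 27.5625.

x_1* = 27.5625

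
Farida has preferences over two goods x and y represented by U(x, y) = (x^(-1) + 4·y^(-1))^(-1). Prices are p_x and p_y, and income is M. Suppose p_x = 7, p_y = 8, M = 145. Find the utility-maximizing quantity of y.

MU_x ∝ x^(-2), MU_y ∝ 4·y^(-2), so MRS = (1/4)·(y/x)^(2) = p_x/p_y.
Hence y/x = (4·p_x/p_y)^(1/(2)), i.e. raised to the 0.5 power.
With the ratio pinned down, the budget gives x* = M/(p_x + p_y·(y/x)) and y* = (y/x)·x*.
Numerically y/x = 1.870829, so x* = 145/(7 + 8·1.870829) = 6.6009 and y* = 1.870829·6.6009 = 12.3492.

y* = 12.3492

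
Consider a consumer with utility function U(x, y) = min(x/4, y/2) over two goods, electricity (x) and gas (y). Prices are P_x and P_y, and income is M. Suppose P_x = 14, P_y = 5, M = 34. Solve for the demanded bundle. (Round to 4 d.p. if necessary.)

x* = 2.0606, y* = 1.0303

Demand: x*(P_x,P_y,M) = 4·M/(4·P_x + 2·P_y), y* = 2·M/(4·P_x + 2·P_y).
Here 4·14 + 2·5 = 66, giving x* = 2.0606 and y* = 1.0303.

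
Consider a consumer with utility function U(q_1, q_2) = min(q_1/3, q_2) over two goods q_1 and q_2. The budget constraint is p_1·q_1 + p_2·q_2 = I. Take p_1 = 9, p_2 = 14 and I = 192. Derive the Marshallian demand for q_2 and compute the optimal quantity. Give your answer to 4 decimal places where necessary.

Leontief preferences: the optimum is at the kink where q_1/3 = q_2/1, i.e. q_2 = (1/3)·q_1.
Budget: p_1·q_1 + p_2·(1/3)·q_1 = I, so (3·p_1 + p_2)·q_1 = 3·I.
Demand: q_1*(p_1,p_2,I) = 3·I/(3·p_1 + p_2), q_2* = I/(3·p_1 + p_2).
Here 3·9 + 14 = 41, giving q_2* = 4.6829.

q_2* = 4.6829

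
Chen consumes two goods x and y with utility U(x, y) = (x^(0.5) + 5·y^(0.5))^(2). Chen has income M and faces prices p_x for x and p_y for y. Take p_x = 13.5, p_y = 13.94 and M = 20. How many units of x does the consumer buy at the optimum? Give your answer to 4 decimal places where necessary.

x* = 0.0588

With the ratio pinned down, the budget gives x* = M/(p_x + p_y·(y/x)) and y* = (y/x)·x*.
Numerically y/x = 23.446715, so x* = 20/(13.5 + 13.94·23.446715) = 0.0588.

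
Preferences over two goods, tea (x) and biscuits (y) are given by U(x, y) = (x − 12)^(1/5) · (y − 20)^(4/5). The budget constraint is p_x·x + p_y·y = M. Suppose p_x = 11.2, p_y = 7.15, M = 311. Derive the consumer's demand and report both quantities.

x* = 12.6, y* = 23.7594

MRS = (1/4)·(y−20)/(x−12). Tangency with p_x/p_y gives y−20 = 4·(p_x/p_y)·(x−12).
Substituting into the budget: x* = 12 + 0.2·(M − 12·p_x − 20·p_y)/p_x, and y* = 20 + 0.8·(…)/p_y.
Discretionary income = 311 − 12·11.2 − 20·7.15 = 33.6; x* = 12 + 0.2·33.6/11.2 = 12.6; y* = 20 + 0.8·33.6/7.15 = 23.7594.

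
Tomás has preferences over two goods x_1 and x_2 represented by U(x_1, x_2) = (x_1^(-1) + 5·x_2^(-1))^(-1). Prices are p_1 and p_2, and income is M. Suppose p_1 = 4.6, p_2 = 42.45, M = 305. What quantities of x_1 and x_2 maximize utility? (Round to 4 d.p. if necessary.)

MU_x_1 ∝ x_1^(-2), MU_x_2 ∝ 5·x_2^(-2), so MRS = (1/5)·(x_2/x_1)^(2) = p_1/p_2.
Hence x_2/x_1 = (5·p_1/p_2)^(1/(2)), i.e. raised to the 0.5 power.
Substitute x_2 = (x_2/x_1)·x_1 into the budget: x_1* = M/(p_1 + p_2·(x_2/x_1)).
Numerically x_2/x_1 = 0.73608, so x_1* = 305/(4.6 + 42.45·0.73608) = 8.5085 and x_2* = 0.73608·8.5085 = 6.2629.

x_1* = 8.5085, x_2* = 6.2629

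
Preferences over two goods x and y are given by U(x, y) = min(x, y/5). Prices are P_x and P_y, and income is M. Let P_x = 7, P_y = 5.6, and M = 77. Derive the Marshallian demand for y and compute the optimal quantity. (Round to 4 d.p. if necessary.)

Leontief preferences: the optimum is at the kink where x/1 = y/5, i.e. y = 5·x.
Budget: P_x·x + P_y·5·x = M, so (P_x + 5·P_y)·x = M.
Demand: x*(P_x,P_y,M) = M/(P_x + 5·P_y), y* = 5·M/(P_x + 5·P_y).
Here 7 + 5·5.6 = 35, giving y* = 11.

y* = 11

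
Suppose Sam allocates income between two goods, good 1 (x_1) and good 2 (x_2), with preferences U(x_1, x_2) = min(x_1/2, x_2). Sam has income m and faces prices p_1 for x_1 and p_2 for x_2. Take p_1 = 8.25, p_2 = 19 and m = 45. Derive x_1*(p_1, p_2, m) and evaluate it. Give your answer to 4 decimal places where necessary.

x_1* = 2.5352

With perfect complements, no substitution: consume in ratio x_1:x_2 = 2:1.
Budget: p_1·x_1 + p_2·(1/2)·x_1 = m, so (2·p_1 + p_2)·x_1 = 2·m.
Demand: x_1*(p_1,p_2,m) = 2·m/(2·p_1 + p_2), x_2* = m/(2·p_1 + p_2).
Here 2·8.25 + 19 = 35.5, giving x_1* = 2.5352.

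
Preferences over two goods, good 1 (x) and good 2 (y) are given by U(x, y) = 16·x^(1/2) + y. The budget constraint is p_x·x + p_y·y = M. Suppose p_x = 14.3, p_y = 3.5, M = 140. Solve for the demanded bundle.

x* = 3.8339, y* = 24.3357

Set MRS = p_x/p_y: 8·x^(−1/2) = p_x/p_y.
Solve: √x = 8·p_y/p_x, so x*(p_x,p_y) = (8·p_y/p_x)², and y* = (M − p_x·x*)/p_y.
Plugging in: x* = (8·3.5/14.3)² = 3.8339, y* = 24.3357.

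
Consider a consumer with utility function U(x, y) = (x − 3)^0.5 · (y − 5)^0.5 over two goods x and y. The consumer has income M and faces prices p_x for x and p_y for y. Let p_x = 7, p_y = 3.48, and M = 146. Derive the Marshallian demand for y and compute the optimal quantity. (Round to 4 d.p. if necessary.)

y* = 20.4598

This is Cobb-Douglas in (x−3, y−5): tangency gives 0.5·p_y·(y−5) = 0.5·p_x·(x−3).
After buying the subsistence bundle (3, 5), a share 0.5 of the remaining income goes to x: x* = 3 + 0.5·(M − 3p_x − 5p_y)/p_x.
Discretionary income = 146 − 3·7 − 5·3.48 = 107.6; y* = 5 + 0.5·107.6/3.48 = 20.4598.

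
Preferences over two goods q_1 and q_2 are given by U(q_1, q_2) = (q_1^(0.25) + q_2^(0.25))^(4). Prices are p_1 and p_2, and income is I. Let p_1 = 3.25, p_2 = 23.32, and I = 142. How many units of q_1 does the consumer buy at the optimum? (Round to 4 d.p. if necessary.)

MU_q_1 ∝ q_1^(-0.75), MU_q_2 ∝ q_2^(-0.75), so MRS = (q_2/q_1)^(0.75) = p_1/p_2.
Solve for the ratio: q_2/q_1 = [p_1/p_2]^(4/3).
With the ratio pinned down, the budget gives q_1* = I/(p_1 + p_2·(q_2/q_1)) and q_2* = (q_2/q_1)·q_1*.
Numerically q_2/q_1 = 0.072256, so q_1* = 142/(3.25 + 23.32·0.072256) = 28.774.

q_1* = 28.774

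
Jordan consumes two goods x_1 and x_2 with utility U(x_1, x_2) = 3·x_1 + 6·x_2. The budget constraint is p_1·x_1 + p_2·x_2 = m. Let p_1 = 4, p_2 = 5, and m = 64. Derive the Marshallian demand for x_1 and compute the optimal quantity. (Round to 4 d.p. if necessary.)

Numerically: x_1* = 0, x_2* = 12.8.

x_1* = 0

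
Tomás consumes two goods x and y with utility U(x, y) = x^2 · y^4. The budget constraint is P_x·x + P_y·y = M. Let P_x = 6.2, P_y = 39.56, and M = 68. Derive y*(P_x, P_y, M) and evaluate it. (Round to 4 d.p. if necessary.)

Demand: x*(P_x,P_y,M) = 1/3·M/P_x and y* = 2/3·M/P_y.
At P_x=6.2, P_y=39.56, M=68: y* = 2/3·68/39.56 = 1.1459.

y* = 1.1459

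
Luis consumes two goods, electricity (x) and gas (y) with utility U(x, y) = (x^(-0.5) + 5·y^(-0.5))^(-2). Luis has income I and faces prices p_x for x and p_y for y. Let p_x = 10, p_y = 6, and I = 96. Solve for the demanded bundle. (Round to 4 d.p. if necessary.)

x* = 2.7696, y* = 11.384

From the CES first-order condition, (1/5)·(y/x)^(1.5) = p_x/p_y.
Solve for the ratio: y/x = [5·p_x/p_y]^(2/3).
With the ratio pinned down, the budget gives x* = I/(p_x + p_y·(y/x)) and y* = (y/x)·x*.
Numerically y/x = 4.110353, so x* = 96/(10 + 6·4.110353) = 2.7696 and y* = 4.110353·2.7696 = 11.384.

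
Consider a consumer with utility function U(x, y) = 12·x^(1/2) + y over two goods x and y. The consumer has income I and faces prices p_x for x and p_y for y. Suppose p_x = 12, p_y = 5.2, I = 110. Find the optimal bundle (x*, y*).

Thus x* = (6·p_y/p_x)² — independent of I — with the rest of income spent on y.
Plugging in: x* = (6·5.2/12)² = 6.76, y* = 5.5538.

x* = 6.76, y* = 5.5538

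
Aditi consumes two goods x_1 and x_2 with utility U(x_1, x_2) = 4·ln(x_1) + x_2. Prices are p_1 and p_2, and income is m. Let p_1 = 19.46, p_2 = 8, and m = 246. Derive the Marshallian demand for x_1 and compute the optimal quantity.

x_1* = 1.6444

At the given prices: x_1* = 4·8/19.46 = 1.6444.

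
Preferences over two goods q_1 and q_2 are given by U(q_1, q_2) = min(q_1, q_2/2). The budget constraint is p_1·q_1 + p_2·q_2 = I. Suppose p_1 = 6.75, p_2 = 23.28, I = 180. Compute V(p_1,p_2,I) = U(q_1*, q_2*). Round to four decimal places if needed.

V = 3.3765

With perfect complements, no substitution: consume in ratio q_1:q_2 = 1:2.
Budget: p_1·q_1 + p_2·2·q_1 = I, so (p_1 + 2·p_2)·q_1 = I.
Demand: q_1*(p_1,p_2,I) = I/(p_1 + 2·p_2), q_2* = 2·I/(p_1 + 2·p_2).
Here 6.75 + 2·23.28 = 53.31, giving q_1* = 3.3765 and q_2* = 6.753.
Utility at the optimum: U(3.3765, 6.753) = 3.3765.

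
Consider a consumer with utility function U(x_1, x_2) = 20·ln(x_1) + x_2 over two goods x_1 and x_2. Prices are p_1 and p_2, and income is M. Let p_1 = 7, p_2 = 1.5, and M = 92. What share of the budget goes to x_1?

share on x_1 = 0.3261

Set MRS = p_1/p_2: (20/x_1)/1 = p_1/p_2.
So x_1*(p_1,p_2) = 20·p_2/p_1, independent of income; and x_2* = (M − 20·p_2)/p_2.
At the given prices: x_1* = 20·1.5/7 = 4.2857, and x_2* = 41.3333.
Expenditure on x_1: 7·4.2857 = 30; share = 0.3261.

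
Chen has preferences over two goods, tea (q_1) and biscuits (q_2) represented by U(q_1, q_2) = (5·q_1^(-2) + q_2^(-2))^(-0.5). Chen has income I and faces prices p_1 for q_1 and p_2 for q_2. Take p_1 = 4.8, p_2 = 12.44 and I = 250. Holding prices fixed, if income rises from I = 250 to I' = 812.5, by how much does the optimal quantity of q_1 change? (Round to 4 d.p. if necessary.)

Δq_1* = 55.7136

MU_q_1 ∝ 5·q_1^(-3), MU_q_2 ∝ q_2^(-3), so MRS = 5·(q_2/q_1)^(3) = p_1/p_2.
Solve for the ratio: q_2/q_1 = [(1/5)·p_1/p_2]^(1/3).
With the ratio pinned down, the budget gives q_1* = I/(p_1 + p_2·(q_2/q_1)) and q_2* = (q_2/q_1)·q_1*.
Numerically q_2/q_1 = 0.425746, so q_1* = 250/(4.8 + 12.44·0.425746) = 24.7616.
At I' = 812.5: q_1* = 80.4752. Change: 80.4752 − 24.7616 = 55.7136.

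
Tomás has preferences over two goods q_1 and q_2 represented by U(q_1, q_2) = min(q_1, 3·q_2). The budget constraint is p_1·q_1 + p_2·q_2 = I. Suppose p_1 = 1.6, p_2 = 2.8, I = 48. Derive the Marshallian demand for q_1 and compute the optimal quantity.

Leontief preferences: the optimum is at the kink where q_1/3 = q_2/1, i.e. q_2 = (1/3)·q_1.
Budget: p_1·q_1 + p_2·(1/3)·q_1 = I, so (3·p_1 + p_2)·q_1 = 3·I.
Demand: q_1*(p_1,p_2,I) = 3·I/(3·p_1 + p_2), q_2* = I/(3·p_1 + p_2).
Here 3·1.6 + 2.8 = 7.6, giving q_1* = 18.9474.

q_1* = 18.9474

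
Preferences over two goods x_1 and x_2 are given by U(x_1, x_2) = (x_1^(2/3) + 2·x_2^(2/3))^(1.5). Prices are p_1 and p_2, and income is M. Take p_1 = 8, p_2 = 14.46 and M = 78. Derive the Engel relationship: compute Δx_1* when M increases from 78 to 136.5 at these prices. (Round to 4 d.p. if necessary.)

With the ratio pinned down, the budget gives x_1* = M/(p_1 + p_2·(x_2/x_1)) and x_2* = (x_2/x_1)·x_1*.
Numerically x_2/x_1 = 1.354737, so x_1* = 78/(8 + 14.46·1.354737) = 2.8272.
At M' = 136.5: x_1* = 4.9475. Change: 4.9475 − 2.8272 = 2.1204.

Δx_1* = 2.1204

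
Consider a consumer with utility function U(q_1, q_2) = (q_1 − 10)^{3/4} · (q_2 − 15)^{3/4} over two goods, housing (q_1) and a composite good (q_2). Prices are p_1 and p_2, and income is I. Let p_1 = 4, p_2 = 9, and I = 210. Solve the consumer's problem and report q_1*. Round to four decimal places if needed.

q_1* = 14.375

Substituting into the budget: q_1* = 10 + 0.5·(I − 10·p_1 − 15·p_2)/p_1, and q_2* = 15 + 0.5·(…)/p_2.
Discretionary income = 210 − 10·4 − 15·9 = 35; q_1* = 10 + 0.5·35/4 = 14.375.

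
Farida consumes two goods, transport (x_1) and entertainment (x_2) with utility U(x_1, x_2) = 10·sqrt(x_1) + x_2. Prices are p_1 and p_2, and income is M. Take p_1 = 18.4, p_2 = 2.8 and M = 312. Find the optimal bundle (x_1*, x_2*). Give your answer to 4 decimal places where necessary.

x_1* = 0.5789, x_2* = 107.6242

Plugging in: x_1* = (5·2.8/18.4)² = 0.5789, x_2* = 107.6242.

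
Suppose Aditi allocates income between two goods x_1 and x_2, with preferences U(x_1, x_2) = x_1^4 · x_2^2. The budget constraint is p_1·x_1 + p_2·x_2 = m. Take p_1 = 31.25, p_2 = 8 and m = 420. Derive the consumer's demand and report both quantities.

The MRS is 2·x_2/x_1. Set MRS = p_1/p_2.
So 4·p_2·x_2 = 2·p_1·x_1; combined with the budget, a share 2/3 of income goes to x_1.
Demand: x_1*(p_1,p_2,m) = 2/3·m/p_1 and x_2* = 1/3·m/p_2.
At p_1=31.25, p_2=8, m=420: x_1* = 2/3·420/31.25 = 8.96, x_2* = 17.5.

x_1* = 8.96, x_2* = 17.5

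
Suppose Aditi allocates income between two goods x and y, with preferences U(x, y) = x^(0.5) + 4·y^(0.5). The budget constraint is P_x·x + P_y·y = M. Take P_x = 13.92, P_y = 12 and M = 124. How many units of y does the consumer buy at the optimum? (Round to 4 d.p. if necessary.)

y* = 9.805

MRS = MU_x/MU_y = (1/4)·(y/x)^(0.5). Set equal to P_x/P_y.
Hence y/x = (4·P_x/P_y)^(1/(0.5)), i.e. raised to the 2 power.
With the ratio pinned down, the budget gives x* = M/(P_x + P_y·(y/x)) and y* = (y/x)·x*.
Numerically y/x = 21.5296, so x* = 124/(13.92 + 12·21.5296) = 0.4554 and y* = 21.5296·0.4554 = 9.805.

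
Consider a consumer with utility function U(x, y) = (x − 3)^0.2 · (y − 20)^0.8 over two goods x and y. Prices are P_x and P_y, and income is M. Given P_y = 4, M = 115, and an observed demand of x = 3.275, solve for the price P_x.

P_x = 8

MRS = (1/4)·(y−20)/(x−3). Tangency with P_x/P_y gives y−20 = 4·(P_x/P_y)·(x−3).
After buying the subsistence bundle (3, 20), a share 0.2 of the remaining income goes to x: x* = 3 + 0.2·(M − 3P_x − 20P_y)/P_x.
Set x* = 3.275 in the demand function and solve for P_x: P_x = 8.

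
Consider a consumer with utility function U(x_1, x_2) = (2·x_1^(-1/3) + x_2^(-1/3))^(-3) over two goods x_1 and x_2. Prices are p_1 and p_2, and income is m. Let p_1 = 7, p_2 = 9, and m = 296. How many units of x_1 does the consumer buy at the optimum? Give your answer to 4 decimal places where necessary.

x_1* = 25.892

From the CES first-order condition, 2·(x_2/x_1)^(4/3) = p_1/p_2.
Hence x_2/x_1 = ((1/2)·p_1/p_2)^(1/(4/3)), i.e. raised to the 0.75 power.
With the ratio pinned down, the budget gives x_1* = m/(p_1 + p_2·(x_2/x_1)) and x_2* = (x_2/x_1)·x_1*.
Numerically x_2/x_1 = 0.492458, so x_1* = 296/(7 + 9·0.492458) = 25.892.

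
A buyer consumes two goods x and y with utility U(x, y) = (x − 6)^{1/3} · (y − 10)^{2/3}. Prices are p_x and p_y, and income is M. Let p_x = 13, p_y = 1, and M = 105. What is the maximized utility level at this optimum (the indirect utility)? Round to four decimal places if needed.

V = 3.8256

Discretionary income = 105 − 6·13 − 10·1 = 17; x* = 6 + 1/3·17/13 = 6.4359; y* = 10 + 2/3·17/1 = 21.3333.
Utility at the optimum: U(6.4359, 21.3333) = 3.8256.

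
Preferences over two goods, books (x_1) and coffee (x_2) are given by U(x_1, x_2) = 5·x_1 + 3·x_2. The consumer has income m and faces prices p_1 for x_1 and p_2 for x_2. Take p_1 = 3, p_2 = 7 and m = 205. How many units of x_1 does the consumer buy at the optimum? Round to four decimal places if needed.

Linear utility — the consumer picks whichever good has higher MU/price: 5/3 = 1.6667 vs 3/7 = 0.4286.
x_1 gives more utility per dollar, so spend all income on x_1: x_1* = m/p_1, x_2* = 0.
Numerically: x_1* = 68.3333, x_2* = 0.

x_1* = 68.3333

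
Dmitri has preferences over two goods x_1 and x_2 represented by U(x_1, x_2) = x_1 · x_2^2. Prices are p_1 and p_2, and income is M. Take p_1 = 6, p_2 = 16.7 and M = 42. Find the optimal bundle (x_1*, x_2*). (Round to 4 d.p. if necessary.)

Tangency: MRS = (1/2)·x_2/x_1 = p_1/p_2.
So p_2·x_2 = 2·p_1·x_1; combined with the budget, a share 1/3 of income goes to x_1.
Demand: x_1*(p_1,p_2,M) = 1/3·M/p_1 and x_2* = 2/3·M/p_2.
At p_1=6, p_2=16.7, M=42: x_1* = 1/3·42/6 = 2.3333, x_2* = 1.6766.

x_1* = 2.3333, x_2* = 1.6766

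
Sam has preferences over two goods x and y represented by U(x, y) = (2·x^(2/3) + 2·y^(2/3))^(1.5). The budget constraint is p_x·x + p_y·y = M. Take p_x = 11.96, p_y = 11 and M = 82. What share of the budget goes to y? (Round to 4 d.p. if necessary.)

MU_x ∝ 2·x^(-1/3), MU_y ∝ 2·y^(-1/3), so MRS = (y/x)^(1/3) = p_x/p_y.
Hence y/x = (p_x/p_y)^(1/(1/3)), i.e. raised to the 3 power.
Substitute y = (y/x)·x into the budget: x* = M/(p_x + p_y·(y/x)).
Numerically y/x = 1.285332, so x* = 82/(11.96 + 11·1.285332) = 3.1419 and y* = 1.285332·3.1419 = 4.0384.
Expenditure on y: 11·4.0384 = 44.4226; share = 0.5417.

share on y = 0.5417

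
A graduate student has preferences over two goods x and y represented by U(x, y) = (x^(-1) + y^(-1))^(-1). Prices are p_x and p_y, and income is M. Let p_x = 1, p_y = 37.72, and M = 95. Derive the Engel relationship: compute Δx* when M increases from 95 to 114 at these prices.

Δx* = 2.6604

MRS = MU_x/MU_y = (y/x)^(2). Set equal to p_x/p_y.
Hence y/x = (p_x/p_y)^(1/(2)), i.e. raised to the 0.5 power.
With the ratio pinned down, the budget gives x* = M/(p_x + p_y·(y/x)) and y* = (y/x)·x*.
Numerically y/x = 0.162822, so x* = 95/(1 + 37.72·0.162822) = 13.3022.
At M' = 114: x* = 15.9627. Change: 15.9627 − 13.3022 = 2.6604.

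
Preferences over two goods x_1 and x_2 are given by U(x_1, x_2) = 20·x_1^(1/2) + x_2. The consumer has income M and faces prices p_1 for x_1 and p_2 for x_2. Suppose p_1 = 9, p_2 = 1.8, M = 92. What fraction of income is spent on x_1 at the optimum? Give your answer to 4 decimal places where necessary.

share on x_1 = 0.3913

MU_x_1 = 10/√x_1, MU_x_2 = 1. Tangency: 10/√x_1 = p_1/p_2.
Thus x_1* = (10·p_2/p_1)² — independent of M — with the rest of income spent on x_2.
Plugging in: x_1* = (10·1.8/9)² = 4, x_2* = 31.1111.
Expenditure on x_1: 9·4 = 36; share = 0.3913.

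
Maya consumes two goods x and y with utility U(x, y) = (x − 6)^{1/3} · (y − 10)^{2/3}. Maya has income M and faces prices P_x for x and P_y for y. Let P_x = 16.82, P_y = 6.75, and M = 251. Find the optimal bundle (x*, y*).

This is Cobb-Douglas in (x−6, y−10): tangency gives 1/3·P_y·(y−10) = 2/3·P_x·(x−6).
After buying the subsistence bundle (6, 10), a share 1/3 of the remaining income goes to x: x* = 6 + 1/3·(M − 6P_x − 10P_y)/P_x.
Discretionary income = 251 − 6·16.82 − 10·6.75 = 82.58; x* = 6 + 1/3·82.58/16.82 = 7.6365; y* = 10 + 2/3·82.58/6.75 = 18.156.

x* = 7.6365, y* = 18.156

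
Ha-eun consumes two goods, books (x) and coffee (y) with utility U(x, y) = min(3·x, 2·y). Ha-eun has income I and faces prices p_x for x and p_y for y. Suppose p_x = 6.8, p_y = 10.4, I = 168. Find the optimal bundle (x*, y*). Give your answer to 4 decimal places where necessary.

Leontief preferences: the optimum is at the kink where x/2 = y/3, i.e. y = (3/2)·x.
Budget: p_x·x + p_y·(3/2)·x = I, so (2·p_x + 3·p_y)·x = 2·I.
Demand: x*(p_x,p_y,I) = 2·I/(2·p_x + 3·p_y), y* = 3·I/(2·p_x + 3·p_y).
Here 2·6.8 + 3·10.4 = 44.8, giving x* = 7.5 and y* = 11.25.

x* = 7.5, y* = 11.25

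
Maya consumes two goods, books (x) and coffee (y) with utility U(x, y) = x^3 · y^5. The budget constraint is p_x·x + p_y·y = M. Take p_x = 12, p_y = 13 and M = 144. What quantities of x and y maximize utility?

x* = 4.5, y* = 6.9231

Tangency: MRS = (3/5)·y/x = p_x/p_y.
Rearranging, p_y·y = (5/3)·p_x·x. Substituting into the budget gives p_x·x·(1 + (5/3)) = M.
Demand: x*(p_x,p_y,M) = 0.375·M/p_x and y* = 0.625·M/p_y.
At p_x=12, p_y=13, M=144: x* = 0.375·144/12 = 4.5, y* = 6.9231.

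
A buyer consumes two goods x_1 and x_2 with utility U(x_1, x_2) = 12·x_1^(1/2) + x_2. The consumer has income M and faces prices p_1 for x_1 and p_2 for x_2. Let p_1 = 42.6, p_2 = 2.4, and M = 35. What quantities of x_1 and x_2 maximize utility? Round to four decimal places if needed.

MU_x_1 = 6/√x_1, MU_x_2 = 1. Tangency: 6/√x_1 = p_1/p_2.
Solve: √x_1 = 6·p_2/p_1, so x_1*(p_1,p_2) = (6·p_2/p_1)², and x_2* = (M − p_1·x_1*)/p_2.
Plugging in: x_1* = (6·2.4/42.6)² = 0.1143, x_2* = 12.5552.

x_1* = 0.1143, x_2* = 12.5552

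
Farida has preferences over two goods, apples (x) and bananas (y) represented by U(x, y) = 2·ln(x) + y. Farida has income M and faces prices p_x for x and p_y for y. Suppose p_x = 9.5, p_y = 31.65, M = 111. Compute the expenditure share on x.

share on x = 0.5703

So x*(p_x,p_y) = 2·p_y/p_x, independent of income; and y* = (M − 2·p_y)/p_y.
At the given prices: x* = 2·31.65/9.5 = 6.6632, and y* = 1.5071.
Expenditure on x: 9.5·6.6632 = 63.3; share = 0.5703.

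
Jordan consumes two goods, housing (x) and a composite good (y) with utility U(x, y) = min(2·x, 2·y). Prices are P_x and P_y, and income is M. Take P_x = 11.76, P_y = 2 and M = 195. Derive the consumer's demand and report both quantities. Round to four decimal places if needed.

x* = 14.1715, y* = 14.1715

Leontief preferences: the optimum is at the kink where x/2 = y/2, i.e. y = x.
Budget: P_x·x + P_y·x = M, so (2·P_x + 2·P_y)·x = 2·M.
Demand: x*(P_x,P_y,M) = 2·M/(2·P_x + 2·P_y), y* = 2·M/(2·P_x + 2·P_y).
Here 2·11.76 + 2·2 = 27.52, giving x* = 14.1715 and y* = 14.1715.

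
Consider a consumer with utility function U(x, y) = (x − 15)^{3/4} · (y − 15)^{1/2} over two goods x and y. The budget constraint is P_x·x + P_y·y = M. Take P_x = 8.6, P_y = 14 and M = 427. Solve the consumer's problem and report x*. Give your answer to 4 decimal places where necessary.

MRS = (3/2)·(y−15)/(x−15). Tangency with P_x/P_y gives y−15 = (2/3)·(P_x/P_y)·(x−15).
Substituting into the budget: x* = 15 + 0.6·(M − 15·P_x − 15·P_y)/P_x, and y* = 15 + 0.4·(…)/P_y.
Discretionary income = 427 − 15·8.6 − 15·14 = 88; x* = 15 + 0.6·88/8.6 = 21.1395.

x* = 21.1395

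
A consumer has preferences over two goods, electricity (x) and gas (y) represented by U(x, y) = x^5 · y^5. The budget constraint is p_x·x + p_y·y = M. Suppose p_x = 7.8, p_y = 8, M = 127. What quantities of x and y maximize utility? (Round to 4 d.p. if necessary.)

x* = 8.141, y* = 7.9375

Tangency: MRS = y/x = p_x/p_y.
So 5·p_y·y = 5·p_x·x; combined with the budget, a share 0.5 of income goes to x.
Demand: x*(p_x,p_y,M) = 0.5·M/p_x and y* = 0.5·M/p_y.
At p_x=7.8, p_y=8, M=127: x* = 0.5·127/7.8 = 8.141, y* = 7.9375.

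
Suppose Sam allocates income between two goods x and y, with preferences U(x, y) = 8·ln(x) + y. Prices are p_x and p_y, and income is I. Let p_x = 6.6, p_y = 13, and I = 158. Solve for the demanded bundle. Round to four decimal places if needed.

MU_x = 8/x, MU_y = 1. Tangency: 8/x = p_x/p_y.
So x*(p_x,p_y) = 8·p_y/p_x, independent of income; and y* = (I − 8·p_y)/p_y.
At the given prices: x* = 8·13/6.6 = 15.7576, and y* = 4.1538.

x* = 15.7576, y* = 4.1538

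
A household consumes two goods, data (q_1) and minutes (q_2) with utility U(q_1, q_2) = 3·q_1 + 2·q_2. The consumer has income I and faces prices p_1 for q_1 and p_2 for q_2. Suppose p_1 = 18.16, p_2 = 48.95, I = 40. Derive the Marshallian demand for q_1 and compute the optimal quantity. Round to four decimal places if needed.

q_1* = 2.2026

Linear utility — the consumer picks whichever good has higher MU/price: 3/18.16 = 0.1652 vs 2/48.95 = 0.0409.
q_1 gives more utility per dollar, so spend all income on q_1: q_1* = I/p_1, q_2* = 0.
Numerically: q_1* = 2.2026, q_2* = 0.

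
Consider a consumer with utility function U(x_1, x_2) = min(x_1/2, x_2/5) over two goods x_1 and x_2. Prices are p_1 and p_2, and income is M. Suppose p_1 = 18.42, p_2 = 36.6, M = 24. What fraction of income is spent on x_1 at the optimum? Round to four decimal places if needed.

share on x_1 = 0.1676

With perfect complements, no substitution: consume in ratio x_1:x_2 = 2:5.
Budget: p_1·x_1 + p_2·(5/2)·x_1 = M, so (2·p_1 + 5·p_2)·x_1 = 2·M.
Demand: x_1*(p_1,p_2,M) = 2·M/(2·p_1 + 5·p_2), x_2* = 5·M/(2·p_1 + 5·p_2).
Here 2·18.42 + 5·36.6 = 219.84, giving x_1* = 0.2183 and x_2* = 0.5459.
Expenditure on x_1: 18.42·0.2183 = 4.0218; share = 0.1676.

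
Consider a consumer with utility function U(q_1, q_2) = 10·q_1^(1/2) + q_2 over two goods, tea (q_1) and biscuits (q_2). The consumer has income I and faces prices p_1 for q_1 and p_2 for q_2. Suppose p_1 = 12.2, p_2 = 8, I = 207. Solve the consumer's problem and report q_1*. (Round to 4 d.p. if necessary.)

q_1* = 10.7498

Solve: √q_1 = 5·p_2/p_1, so q_1*(p_1,p_2) = (5·p_2/p_1)², and q_2* = (I − p_1·q_1*)/p_2.
Plugging in: q_1* = (5·8/12.2)² = 10.7498.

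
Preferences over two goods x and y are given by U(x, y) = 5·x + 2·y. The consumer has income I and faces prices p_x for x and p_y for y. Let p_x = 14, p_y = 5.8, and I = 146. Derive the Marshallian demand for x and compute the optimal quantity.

Perfect substitutes: compare marginal utility per dollar. 5/p_x vs 2/p_y → 0.3571 vs 0.3448.
x gives more utility per dollar, so spend all income on x: x* = I/p_x, y* = 0.
Numerically: x* = 10.4286, y* = 0.

x* = 10.4286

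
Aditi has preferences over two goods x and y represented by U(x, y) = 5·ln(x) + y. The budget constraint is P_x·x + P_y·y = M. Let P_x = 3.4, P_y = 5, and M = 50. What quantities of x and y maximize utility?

MU_x = 5/x, MU_y = 1. Tangency: 5/x = P_x/P_y.
So x*(P_x,P_y) = 5·P_y/P_x, independent of income; and y* = (M − 5·P_y)/P_y.
At the given prices: x* = 5·5/3.4 = 7.3529, and y* = 5.

x* = 7.3529, y* = 5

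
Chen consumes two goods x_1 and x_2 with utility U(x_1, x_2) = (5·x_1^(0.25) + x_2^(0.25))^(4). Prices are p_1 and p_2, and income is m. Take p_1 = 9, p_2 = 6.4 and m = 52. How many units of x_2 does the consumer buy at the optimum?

x_2* = 0.9413

Numerically x_2/x_1 = 0.184271, so x_1* = 52/(9 + 6.4·0.184271) = 5.1084 and x_2* = 0.184271·5.1084 = 0.9413.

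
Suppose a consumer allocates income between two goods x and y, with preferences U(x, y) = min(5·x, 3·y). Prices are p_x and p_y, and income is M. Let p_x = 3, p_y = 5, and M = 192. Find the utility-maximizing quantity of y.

y* = 28.2353

Demand: x*(p_x,p_y,M) = 3·M/(3·p_x + 5·p_y), y* = 5·M/(3·p_x + 5·p_y).
Here 3·3 + 5·5 = 34, giving y* = 28.2353.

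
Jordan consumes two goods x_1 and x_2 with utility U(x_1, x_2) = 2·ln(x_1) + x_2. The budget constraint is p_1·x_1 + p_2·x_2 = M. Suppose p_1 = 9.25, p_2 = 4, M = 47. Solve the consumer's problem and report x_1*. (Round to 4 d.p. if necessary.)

Set MRS = p_1/p_2: (2/x_1)/1 = p_1/p_2.
So x_1*(p_1,p_2) = 2·p_2/p_1, independent of income; and x_2* = (M − 2·p_2)/p_2.
At the given prices: x_1* = 2·4/9.25 = 0.8649.

x_1* = 0.8649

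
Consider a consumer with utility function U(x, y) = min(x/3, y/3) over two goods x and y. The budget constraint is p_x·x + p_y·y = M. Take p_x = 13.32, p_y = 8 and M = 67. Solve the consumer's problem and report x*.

Leontief preferences: the optimum is at the kink where x/3 = y/3, i.e. y = x.
Budget: p_x·x + p_y·x = M, so (3·p_x + 3·p_y)·x = 3·M.
Demand: x*(p_x,p_y,M) = 3·M/(3·p_x + 3·p_y), y* = 3·M/(3·p_x + 3·p_y).
Here 3·13.32 + 3·8 = 63.96, giving x* = 3.1426.

x* = 3.1426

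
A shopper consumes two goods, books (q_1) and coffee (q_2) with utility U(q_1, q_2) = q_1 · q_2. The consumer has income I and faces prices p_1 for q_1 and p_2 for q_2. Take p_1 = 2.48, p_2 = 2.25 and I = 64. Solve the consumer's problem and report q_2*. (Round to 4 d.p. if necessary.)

At p_1=2.48, p_2=2.25, I=64: q_2* = 0.5·64/2.25 = 14.2222.

q_2* = 14.2222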